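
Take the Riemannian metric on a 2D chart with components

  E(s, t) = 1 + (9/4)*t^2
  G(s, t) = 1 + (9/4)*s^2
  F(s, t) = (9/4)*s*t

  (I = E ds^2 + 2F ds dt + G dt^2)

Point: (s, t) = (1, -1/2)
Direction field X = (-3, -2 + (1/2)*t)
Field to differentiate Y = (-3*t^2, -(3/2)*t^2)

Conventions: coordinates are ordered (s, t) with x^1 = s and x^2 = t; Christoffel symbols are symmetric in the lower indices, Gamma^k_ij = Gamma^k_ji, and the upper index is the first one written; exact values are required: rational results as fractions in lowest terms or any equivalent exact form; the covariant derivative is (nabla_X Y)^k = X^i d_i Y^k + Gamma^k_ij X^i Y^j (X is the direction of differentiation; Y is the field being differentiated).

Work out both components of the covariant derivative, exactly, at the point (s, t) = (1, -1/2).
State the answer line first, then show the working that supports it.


Answer: (nabla_X Y)^s = -3699/488, (nabla_X Y)^t = -837/488

E = 25/16, F = -9/8, G = 13/4 at the point
E_s = 0, E_t = -9/4, F_s = -9/8, F_t = 9/4, G_s = 9/2, G_t = 0
EG - F^2 = 61/16;  g^inv = (16/61) * [[13/4, 9/8], [9/8, 25/16]]
first-kind symbols [ij,l] = (1/2)(d_i g_jl + d_j g_il - d_l g_ij): [ss,s] = E_s/2 = 0, [ss,t] = F_s - E_t/2 = 0, [st,s] = E_t/2 = -9/8, [st,t] = G_s/2 = 9/4, [tt,s] = F_t - G_s/2 = 0, [tt,t] = G_t/2 = 0
Gamma^s_ij = (G*[ij,s] - F*[ij,t])/(EG - F^2), Gamma^t_ij = (E*[ij,t] - F*[ij,s])/(EG - F^2)
Gamma_sss = 0, Gamma_sst = -18/61, Gamma_stt = 0, Gamma_tss = 0, Gamma_tst = 36/61, Gamma_ttt = 0
X = (-3, -9/4), Y = (-3/4, -3/8) at the point


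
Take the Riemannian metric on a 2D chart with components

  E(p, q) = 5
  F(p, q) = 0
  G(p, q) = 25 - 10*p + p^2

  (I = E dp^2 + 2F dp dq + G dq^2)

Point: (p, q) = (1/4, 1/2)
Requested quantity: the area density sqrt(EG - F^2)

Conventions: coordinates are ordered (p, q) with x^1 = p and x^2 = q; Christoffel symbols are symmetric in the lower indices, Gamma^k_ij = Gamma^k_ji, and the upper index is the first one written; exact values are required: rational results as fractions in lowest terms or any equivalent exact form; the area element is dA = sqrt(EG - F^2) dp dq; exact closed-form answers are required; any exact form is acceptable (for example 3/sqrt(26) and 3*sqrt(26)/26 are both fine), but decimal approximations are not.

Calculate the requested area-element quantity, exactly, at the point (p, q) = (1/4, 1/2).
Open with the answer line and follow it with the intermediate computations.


Answer: sqrt(EG - F^2) = 19*sqrt(5)/4

E = 5, F = 0, G = 361/16; EG - F^2 = 1805/16


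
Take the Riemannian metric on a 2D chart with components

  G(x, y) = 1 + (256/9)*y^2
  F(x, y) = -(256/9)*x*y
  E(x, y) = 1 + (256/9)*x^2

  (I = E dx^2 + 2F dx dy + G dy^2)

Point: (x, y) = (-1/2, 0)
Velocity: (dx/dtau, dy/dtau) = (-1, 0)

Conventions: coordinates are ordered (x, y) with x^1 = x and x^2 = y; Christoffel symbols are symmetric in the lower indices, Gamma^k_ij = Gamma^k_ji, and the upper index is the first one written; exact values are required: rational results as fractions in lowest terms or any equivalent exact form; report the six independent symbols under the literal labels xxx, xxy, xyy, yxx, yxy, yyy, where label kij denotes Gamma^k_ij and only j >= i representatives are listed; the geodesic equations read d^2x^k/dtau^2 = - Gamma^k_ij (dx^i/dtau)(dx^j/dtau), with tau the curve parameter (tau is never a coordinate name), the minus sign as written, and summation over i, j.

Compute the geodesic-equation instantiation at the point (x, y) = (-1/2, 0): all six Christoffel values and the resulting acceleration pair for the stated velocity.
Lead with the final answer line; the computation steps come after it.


Answer: Gamma_xxx = -128/73, Gamma_xxy = 0, Gamma_xyy = 128/73, Gamma_yxx = 0, Gamma_yxy = 0, Gamma_yyy = 0; accelerations (d^2x/dtau^2, d^2y/dtau^2) = (128/73, 0)

E = 73/9, F = 0, G = 1 at the point
E_x = -256/9, E_y = 0, F_x = 0, F_y = 128/9, G_x = 0, G_y = 0
EG - F^2 = 73/9;  g^inv = (9/73) * [[1, 0], [0, 73/9]]
first-kind symbols [ij,l] = (1/2)(d_i g_jl + d_j g_il - d_l g_ij): [xx,x] = E_x/2 = -128/9, [xx,y] = F_x - E_y/2 = 0, [xy,x] = E_y/2 = 0, [xy,y] = G_x/2 = 0, [yy,x] = F_y - G_x/2 = 128/9, [yy,y] = G_y/2 = 0
Gamma^x_ij = (G*[ij,x] - F*[ij,y])/(EG - F^2), Gamma^y_ij = (E*[ij,y] - F*[ij,x])/(EG - F^2)
Gamma_xxx = -128/73, Gamma_xxy = 0, Gamma_xyy = 128/73, Gamma_yxx = 0, Gamma_yxy = 0, Gamma_yyy = 0
d^2x/dtau^2 = -(Gamma_xxx*(-1)^2 + 2*Gamma_xxy*(-1)*(0) + Gamma_xyy*(0)^2) = 128/73
d^2y/dtau^2 = -(Gamma_yxx*(-1)^2 + 2*Gamma_yxy*(-1)*(0) + Gamma_yyy*(0)^2) = 0


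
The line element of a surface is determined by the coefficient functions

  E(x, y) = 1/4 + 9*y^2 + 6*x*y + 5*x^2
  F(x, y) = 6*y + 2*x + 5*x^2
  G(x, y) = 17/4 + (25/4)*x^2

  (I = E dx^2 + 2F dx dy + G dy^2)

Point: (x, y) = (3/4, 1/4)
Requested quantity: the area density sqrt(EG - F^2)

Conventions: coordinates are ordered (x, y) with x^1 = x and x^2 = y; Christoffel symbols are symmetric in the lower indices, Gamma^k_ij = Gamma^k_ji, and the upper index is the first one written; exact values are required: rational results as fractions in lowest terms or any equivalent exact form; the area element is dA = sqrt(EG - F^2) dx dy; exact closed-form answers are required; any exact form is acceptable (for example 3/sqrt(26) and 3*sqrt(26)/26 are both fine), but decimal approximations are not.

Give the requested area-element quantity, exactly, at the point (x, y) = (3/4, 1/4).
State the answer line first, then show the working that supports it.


Answer: sqrt(EG - F^2) = sqrt(794)/16

E = 19/4, F = 93/16, G = 497/64; EG - F^2 = 397/128


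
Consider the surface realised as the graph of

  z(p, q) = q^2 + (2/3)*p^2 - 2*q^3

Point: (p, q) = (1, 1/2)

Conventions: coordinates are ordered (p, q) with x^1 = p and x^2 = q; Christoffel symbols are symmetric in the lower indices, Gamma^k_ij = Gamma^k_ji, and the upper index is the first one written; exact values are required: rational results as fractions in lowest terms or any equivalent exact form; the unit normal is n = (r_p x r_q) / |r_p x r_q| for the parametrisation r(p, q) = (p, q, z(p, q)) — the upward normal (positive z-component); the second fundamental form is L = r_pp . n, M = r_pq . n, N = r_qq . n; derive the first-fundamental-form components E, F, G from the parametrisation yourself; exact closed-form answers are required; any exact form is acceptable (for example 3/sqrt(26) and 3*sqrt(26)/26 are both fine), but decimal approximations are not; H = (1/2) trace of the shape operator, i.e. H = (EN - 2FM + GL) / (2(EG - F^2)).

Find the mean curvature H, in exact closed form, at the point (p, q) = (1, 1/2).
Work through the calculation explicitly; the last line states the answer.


z_p = 4/3, z_q = -1/2, z_pp = 4/3, z_pq = 0, z_qq = -4
E = 25/9, F = -2/3, G = 5/4; answer radicand W^2 = 109/36
unnormalised second-form numerators: l = 4/3, m = 0, n = -4; L = l/sqrt(109/36), and similarly M = m/sqrt(W^2), N = n/sqrt(W^2)
H = (E*n - 2*F*m + G*l) / (2*(EG - F^2)*sqrt(W^2)); E*n - 2*F*m + G*l = -85/9, EG - F^2 = 109/36, so H = (-170/109)/sqrt(109/36)

Answer: H = -1020*sqrt(109)/11881


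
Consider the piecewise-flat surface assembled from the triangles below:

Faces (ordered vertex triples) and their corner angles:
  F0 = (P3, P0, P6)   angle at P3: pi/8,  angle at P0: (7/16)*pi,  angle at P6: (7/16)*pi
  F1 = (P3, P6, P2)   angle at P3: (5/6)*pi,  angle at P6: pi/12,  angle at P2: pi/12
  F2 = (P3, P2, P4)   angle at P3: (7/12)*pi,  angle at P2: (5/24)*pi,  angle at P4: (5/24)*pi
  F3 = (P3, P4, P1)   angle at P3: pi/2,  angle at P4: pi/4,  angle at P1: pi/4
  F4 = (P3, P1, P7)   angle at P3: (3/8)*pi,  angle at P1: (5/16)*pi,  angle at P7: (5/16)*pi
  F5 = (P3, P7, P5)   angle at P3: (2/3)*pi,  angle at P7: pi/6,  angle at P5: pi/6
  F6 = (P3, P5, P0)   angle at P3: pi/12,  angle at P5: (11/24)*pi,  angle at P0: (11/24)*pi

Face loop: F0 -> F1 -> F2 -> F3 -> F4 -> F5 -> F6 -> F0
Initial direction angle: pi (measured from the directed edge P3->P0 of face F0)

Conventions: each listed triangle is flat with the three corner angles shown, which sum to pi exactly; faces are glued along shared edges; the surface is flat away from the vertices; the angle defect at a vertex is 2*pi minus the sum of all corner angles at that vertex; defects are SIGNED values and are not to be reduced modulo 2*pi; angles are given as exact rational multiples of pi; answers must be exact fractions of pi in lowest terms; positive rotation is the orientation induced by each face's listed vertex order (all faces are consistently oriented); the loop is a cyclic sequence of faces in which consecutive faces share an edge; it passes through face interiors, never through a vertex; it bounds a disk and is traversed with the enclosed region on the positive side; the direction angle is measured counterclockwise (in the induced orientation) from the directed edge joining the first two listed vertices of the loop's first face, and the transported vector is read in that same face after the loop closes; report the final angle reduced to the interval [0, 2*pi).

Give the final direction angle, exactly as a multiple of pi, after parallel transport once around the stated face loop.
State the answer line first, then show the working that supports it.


Answer: final direction angle = (11/6)*pi

enclosed vertex P3: corner angles sum to (19/6)*pi, defect = 2*pi - (19/6)*pi = (-7/6)*pi
holonomy = initial angle + sum of enclosed defects (mod 2*pi), positive in the induced orientation
final angle = pi - (7/6)*pi = (11/6)*pi (mod 2*pi)


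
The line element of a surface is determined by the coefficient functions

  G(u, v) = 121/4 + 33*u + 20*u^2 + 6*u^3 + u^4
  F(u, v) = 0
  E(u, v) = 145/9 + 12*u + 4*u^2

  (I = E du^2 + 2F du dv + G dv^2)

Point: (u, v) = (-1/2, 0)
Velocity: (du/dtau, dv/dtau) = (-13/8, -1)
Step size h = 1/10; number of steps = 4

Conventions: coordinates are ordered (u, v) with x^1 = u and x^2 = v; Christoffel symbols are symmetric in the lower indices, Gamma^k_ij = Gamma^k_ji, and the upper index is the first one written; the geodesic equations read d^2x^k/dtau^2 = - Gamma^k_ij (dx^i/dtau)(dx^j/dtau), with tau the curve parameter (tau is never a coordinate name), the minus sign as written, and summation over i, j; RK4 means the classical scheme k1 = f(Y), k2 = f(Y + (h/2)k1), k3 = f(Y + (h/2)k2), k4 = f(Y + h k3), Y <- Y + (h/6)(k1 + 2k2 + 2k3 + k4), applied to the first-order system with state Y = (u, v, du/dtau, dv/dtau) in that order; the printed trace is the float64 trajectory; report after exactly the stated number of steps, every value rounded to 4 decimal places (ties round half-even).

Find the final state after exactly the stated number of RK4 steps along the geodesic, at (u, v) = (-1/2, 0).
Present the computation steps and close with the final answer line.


f(Y) = (du/dtau, dv/dtau, -Gamma^u_ij Y'^i Y'^j, -Gamma^v_ij Y'^i Y'^j) with the Gammas evaluated at the stage position; h = 0.100000; intermediate values shown to 6 dp
step 0: u = -0.5000, v = 0.0000, du/dtau = -1.6250, dv/dtau = -1.0000
step 1:
  k1: at (u, v) = (-0.500000, 0.000000), (du/dtau, dv/dtau) = (-1.625000, -1.000000); Gamma_uuu = 0.360000, Gamma_uuv = 0.000000, Gamma_uvv = -0.765000, Gamma_vuu = 0.000000, Gamma_vuv = 0.470588, Gamma_vvv = 0.000000; k1 = (-1.625000, -1.000000, -0.185625, -1.529412)
  k2: at (u, v) = (-0.581250, -0.050000), (du/dtau, dv/dtau) = (-1.634281, -1.076471); Gamma_uuu = 0.350417, Gamma_uuv = 0.000000, Gamma_uvv = -0.717321, Gamma_vuu = 0.000000, Gamma_vuv = 0.448816, Gamma_vvv = 0.000000; k2 = (-1.634281, -1.076471, -0.104696, -1.579166)
  k3: at (u, v) = (-0.581714, -0.053824), (du/dtau, dv/dtau) = (-1.630235, -1.078958); Gamma_uuu = 0.350354, Gamma_uuv = 0.000000, Gamma_uvv = -0.717042, Gamma_vuu = 0.000000, Gamma_vuv = 0.448683, Gamma_vvv = 0.000000; k3 = (-1.630235, -1.078958, -0.096377, -1.578427)
  k4: at (u, v) = (-0.663023, -0.107896), (du/dtau, dv/dtau) = (-1.634638, -1.157843); Gamma_uuu = 0.337721, Gamma_uuv = 0.000000, Gamma_uvv = -0.667088, Gamma_vuu = 0.000000, Gamma_vuv = 0.423729, Gamma_vvv = 0.000000; k4 = (-1.634638, -1.157843, -0.008106, -1.603943)
  Y <- Y + (h/6)(k1 + 2k2 + 2k3 + k4): u = -0.6631, v = -0.1078, du/dtau = -1.6349, dv/dtau = -1.1575
step 2:
  k1: at (u, v) = (-0.663144, -0.107812), (du/dtau, dv/dtau) = (-1.634931, -1.157476); Gamma_uuu = 0.337700, Gamma_uuv = 0.000000, Gamma_uvv = -0.667012, Gamma_vuu = 0.000000, Gamma_vuv = 0.423689, Gamma_vvv = 0.000000; k1 = (-1.634931, -1.157476, -0.009042, -1.603573)
  k2: at (u, v) = (-0.744891, -0.165685), (du/dtau, dv/dtau) = (-1.635383, -1.237654); Gamma_uuu = 0.321601, Gamma_uuv = 0.000000, Gamma_uvv = -0.614289, Gamma_vuu = 0.000000, Gamma_vuv = 0.395325, Gamma_vvv = 0.000000; k2 = (-1.635383, -1.237654, 0.080845, -1.600308)
  k3: at (u, v) = (-0.744914, -0.169694), (du/dtau, dv/dtau) = (-1.630889, -1.237491); Gamma_uuu = 0.321596, Gamma_uuv = 0.000000, Gamma_uvv = -0.614274, Gamma_vuu = 0.000000, Gamma_vuv = 0.395317, Gamma_vvv = 0.000000; k3 = (-1.630889, -1.237491, 0.085308, -1.595666)
  k4: at (u, v) = (-0.826233, -0.231561), (du/dtau, dv/dtau) = (-1.626400, -1.317042); Gamma_uuu = 0.301902, Gamma_uuv = 0.000000, Gamma_uvv = -0.559117, Gamma_vuu = 0.000000, Gamma_vuv = 0.363809, Gamma_vvv = 0.000000; k4 = (-1.626400, -1.317042, 0.171259, -1.558584)
  Y <- Y + (h/6)(k1 + 2k2 + 2k3 + k4): u = -0.8264, v = -0.2316, du/dtau = -1.6267, dv/dtau = -1.3167
step 3:
  k1: at (u, v) = (-0.826376, -0.231558), (du/dtau, dv/dtau) = (-1.626689, -1.316711); Gamma_uuu = 0.301864, Gamma_uuv = 0.000000, Gamma_uvv = -0.559018, Gamma_vuu = 0.000000, Gamma_vuv = 0.363751, Gamma_vvv = 0.000000; k1 = (-1.626689, -1.316711, 0.170416, -1.558220)
  k2: at (u, v) = (-0.907710, -0.297394), (du/dtau, dv/dtau) = (-1.618168, -1.394622); Gamma_uuu = 0.278255, Gamma_uuv = 0.000000, Gamma_uvv = -0.500972, Gamma_vuu = 0.000000, Gamma_vuv = 0.328976, Gamma_vvv = 0.000000; k2 = (-1.618168, -1.394622, 0.245772, -1.484822)
  k3: at (u, v) = (-0.907284, -0.301290), (du/dtau, dv/dtau) = (-1.614401, -1.390952); Gamma_uuu = 0.278389, Gamma_uuv = 0.000000, Gamma_uvv = -0.501283, Gamma_vuu = 0.000000, Gamma_vuv = 0.329167, Gamma_vvv = 0.000000; k3 = (-1.614401, -1.390952, 0.244294, -1.478322)
  k4: at (u, v) = (-0.987816, -0.370654), (du/dtau, dv/dtau) = (-1.602260, -1.464543); Gamma_uuu = 0.251057, Gamma_uuv = 0.000000, Gamma_uvv = -0.440898, Gamma_vuu = 0.000000, Gamma_vuv = 0.291649, Gamma_vvv = 0.000000; k4 = (-1.602260, -1.464543, 0.301153, -1.368755)
  Y <- Y + (h/6)(k1 + 2k2 + 2k3 + k4): u = -0.9879, v = -0.3708, du/dtau = -1.6025, dv/dtau = -1.4643
step 4:
  k1: at (u, v) = (-0.987944, -0.370765), (du/dtau, dv/dtau) = (-1.602494, -1.464265); Gamma_uuu = 0.251010, Gamma_uuv = 0.000000, Gamma_uvv = -0.440800, Gamma_vuu = 0.000000, Gamma_vuv = 0.291587, Gamma_vvv = 0.000000; k1 = (-1.602494, -1.464265, 0.300515, -1.368404)
  k2: at (u, v) = (-1.068069, -0.443978), (du/dtau, dv/dtau) = (-1.587468, -1.532685); Gamma_uuu = 0.219886, Gamma_uuv = 0.000000, Gamma_uvv = -0.377826, Gamma_vuu = 0.000000, Gamma_vuv = 0.251374, Gamma_vvv = 0.000000; k2 = (-1.587468, -1.532685, 0.333436, -1.223231)
  k3: at (u, v) = (-1.067317, -0.447399), (du/dtau, dv/dtau) = (-1.585822, -1.525427); Gamma_uuu = 0.220196, Gamma_uuv = 0.000000, Gamma_uvv = -0.378430, Gamma_vuu = 0.000000, Gamma_vuv = 0.251764, Gamma_vvv = 0.000000; k3 = (-1.585822, -1.525427, 0.326823, -1.218060)
  k4: at (u, v) = (-1.146526, -0.523308), (du/dtau, dv/dtau) = (-1.569812, -1.586071); Gamma_uuu = 0.185773, Gamma_uuv = 0.000000, Gamma_uvv = -0.313486, Gamma_vuu = 0.000000, Gamma_vuv = 0.209469, Gamma_vvv = 0.000000; k4 = (-1.569812, -1.586071, 0.330811, -1.043088)
  Y <- Y + (h/6)(k1 + 2k2 + 2k3 + k4): u = -1.1466, v = -0.5235, du/dtau = -1.5700, dv/dtau = -1.5858

Answer: u = -1.1466, v = -0.5235, du/dtau = -1.5700, dv/dtau = -1.5858


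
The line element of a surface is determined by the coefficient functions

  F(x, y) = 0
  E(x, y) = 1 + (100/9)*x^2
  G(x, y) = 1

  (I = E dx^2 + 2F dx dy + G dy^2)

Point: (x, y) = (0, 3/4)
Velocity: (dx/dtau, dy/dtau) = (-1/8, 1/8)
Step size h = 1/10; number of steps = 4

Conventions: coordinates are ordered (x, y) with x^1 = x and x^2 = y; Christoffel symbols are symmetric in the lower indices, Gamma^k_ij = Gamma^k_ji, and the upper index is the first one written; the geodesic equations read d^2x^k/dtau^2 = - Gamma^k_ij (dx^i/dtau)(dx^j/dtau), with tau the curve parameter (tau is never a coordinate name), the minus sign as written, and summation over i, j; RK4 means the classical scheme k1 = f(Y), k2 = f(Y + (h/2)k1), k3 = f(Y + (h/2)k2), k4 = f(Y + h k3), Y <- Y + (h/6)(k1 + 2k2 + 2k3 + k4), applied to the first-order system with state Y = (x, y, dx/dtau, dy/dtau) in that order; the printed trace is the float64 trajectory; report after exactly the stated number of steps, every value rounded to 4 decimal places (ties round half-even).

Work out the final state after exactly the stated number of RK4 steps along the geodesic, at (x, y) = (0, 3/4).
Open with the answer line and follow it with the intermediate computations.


Answer: x = -0.0498, y = 0.8000, dx/dtau = -0.1233, dy/dtau = 0.1250

f(Y) = (dx/dtau, dy/dtau, -Gamma^x_ij Y'^i Y'^j, -Gamma^y_ij Y'^i Y'^j) with the Gammas evaluated at the stage position; h = 0.100000; intermediate values shown to 6 dp
step 0: x = 0.0000, y = 0.7500, dx/dtau = -0.1250, dy/dtau = 0.1250
step 1:
  k1: at (x, y) = (0.000000, 0.750000), (dx/dtau, dy/dtau) = (-0.125000, 0.125000); Gamma_xxx = 0.000000, Gamma_xxy = 0.000000, Gamma_xyy = 0.000000, Gamma_yxx = 0.000000, Gamma_yxy = 0.000000, Gamma_yyy = 0.000000; k1 = (-0.125000, 0.125000, 0.000000, 0.000000)
  k2: at (x, y) = (-0.006250, 0.756250), (dx/dtau, dy/dtau) = (-0.125000, 0.125000); Gamma_xxx = -0.069414, Gamma_xxy = 0.000000, Gamma_xyy = 0.000000, Gamma_yxx = 0.000000, Gamma_yxy = 0.000000, Gamma_yyy = 0.000000; k2 = (-0.125000, 0.125000, 0.001085, 0.000000)
  k3: at (x, y) = (-0.006250, 0.756250), (dx/dtau, dy/dtau) = (-0.124946, 0.125000); Gamma_xxx = -0.069414, Gamma_xxy = 0.000000, Gamma_xyy = 0.000000, Gamma_yxx = 0.000000, Gamma_yxy = 0.000000, Gamma_yyy = 0.000000; k3 = (-0.124946, 0.125000, 0.001084, 0.000000)
  k4: at (x, y) = (-0.012495, 0.762500), (dx/dtau, dy/dtau) = (-0.124892, 0.125000); Gamma_xxx = -0.138588, Gamma_xxy = 0.000000, Gamma_xyy = 0.000000, Gamma_yxx = 0.000000, Gamma_yxy = 0.000000, Gamma_yyy = 0.000000; k4 = (-0.124892, 0.125000, 0.002162, 0.000000)
  Y <- Y + (h/6)(k1 + 2k2 + 2k3 + k4): x = -0.0125, y = 0.7625, dx/dtau = -0.1249, dy/dtau = 0.1250
step 2:
  k1: at (x, y) = (-0.012496, 0.762500), (dx/dtau, dy/dtau) = (-0.124892, 0.125000); Gamma_xxx = -0.138608, Gamma_xxy = 0.000000, Gamma_xyy = 0.000000, Gamma_yxx = 0.000000, Gamma_yxy = 0.000000, Gamma_yyy = 0.000000; k1 = (-0.124892, 0.125000, 0.002162, 0.000000)
  k2: at (x, y) = (-0.018741, 0.768750), (dx/dtau, dy/dtau) = (-0.124784, 0.125000); Gamma_xxx = -0.207424, Gamma_xxy = 0.000000, Gamma_xyy = 0.000000, Gamma_yxx = 0.000000, Gamma_yxy = 0.000000, Gamma_yyy = 0.000000; k2 = (-0.124784, 0.125000, 0.003230, 0.000000)
  k3: at (x, y) = (-0.018736, 0.768750), (dx/dtau, dy/dtau) = (-0.124730, 0.125000); Gamma_xxx = -0.207364, Gamma_xxy = 0.000000, Gamma_xyy = 0.000000, Gamma_yxx = 0.000000, Gamma_yxy = 0.000000, Gamma_yyy = 0.000000; k3 = (-0.124730, 0.125000, 0.003226, 0.000000)
  k4: at (x, y) = (-0.024969, 0.775000), (dx/dtau, dy/dtau) = (-0.124569, 0.125000); Gamma_xxx = -0.275529, Gamma_xxy = 0.000000, Gamma_xyy = 0.000000, Gamma_yxx = 0.000000, Gamma_yxy = 0.000000, Gamma_yyy = 0.000000; k4 = (-0.124569, 0.125000, 0.004276, 0.000000)
  Y <- Y + (h/6)(k1 + 2k2 + 2k3 + k4): x = -0.0250, y = 0.7750, dx/dtau = -0.1246, dy/dtau = 0.1250
step 3:
  k1: at (x, y) = (-0.024971, 0.775000), (dx/dtau, dy/dtau) = (-0.124569, 0.125000); Gamma_xxx = -0.275549, Gamma_xxy = 0.000000, Gamma_xyy = 0.000000, Gamma_yxx = 0.000000, Gamma_yxy = 0.000000, Gamma_yyy = 0.000000; k1 = (-0.124569, 0.125000, 0.004276, 0.000000)
  k2: at (x, y) = (-0.031200, 0.781250), (dx/dtau, dy/dtau) = (-0.124355, 0.125000); Gamma_xxx = -0.342954, Gamma_xxy = 0.000000, Gamma_xyy = 0.000000, Gamma_yxx = 0.000000, Gamma_yxy = 0.000000, Gamma_yyy = 0.000000; k2 = (-0.124355, 0.125000, 0.005304, 0.000000)
  k3: at (x, y) = (-0.031189, 0.781250), (dx/dtau, dy/dtau) = (-0.124304, 0.125000); Gamma_xxx = -0.342839, Gamma_xxy = 0.000000, Gamma_xyy = 0.000000, Gamma_yxx = 0.000000, Gamma_yxy = 0.000000, Gamma_yyy = 0.000000; k3 = (-0.124304, 0.125000, 0.005297, 0.000000)
  k4: at (x, y) = (-0.037402, 0.787500), (dx/dtau, dy/dtau) = (-0.124039, 0.125000); Gamma_xxx = -0.409213, Gamma_xxy = 0.000000, Gamma_xyy = 0.000000, Gamma_yxx = 0.000000, Gamma_yxy = 0.000000, Gamma_yyy = 0.000000; k4 = (-0.124039, 0.125000, 0.006296, 0.000000)
  Y <- Y + (h/6)(k1 + 2k2 + 2k3 + k4): x = -0.0374, y = 0.7875, dx/dtau = -0.1240, dy/dtau = 0.1250
step 4:
  k1: at (x, y) = (-0.037403, 0.787500), (dx/dtau, dy/dtau) = (-0.124040, 0.125000); Gamma_xxx = -0.409231, Gamma_xxy = 0.000000, Gamma_xyy = 0.000000, Gamma_yxx = 0.000000, Gamma_yxy = 0.000000, Gamma_yyy = 0.000000; k1 = (-0.124040, 0.125000, 0.006296, 0.000000)
  k2: at (x, y) = (-0.043605, 0.793750), (dx/dtau, dy/dtau) = (-0.123725, 0.125000); Gamma_xxx = -0.474479, Gamma_xxy = 0.000000, Gamma_xyy = 0.000000, Gamma_yxx = 0.000000, Gamma_yxy = 0.000000, Gamma_yyy = 0.000000; k2 = (-0.123725, 0.125000, 0.007263, 0.000000)
  k3: at (x, y) = (-0.043590, 0.793750), (dx/dtau, dy/dtau) = (-0.123676, 0.125000); Gamma_xxx = -0.474315, Gamma_xxy = 0.000000, Gamma_xyy = 0.000000, Gamma_yxx = 0.000000, Gamma_yxy = 0.000000, Gamma_yyy = 0.000000; k3 = (-0.123676, 0.125000, 0.007255, 0.000000)
  k4: at (x, y) = (-0.049771, 0.800000), (dx/dtau, dy/dtau) = (-0.123314, 0.125000); Gamma_xxx = -0.538197, Gamma_xxy = 0.000000, Gamma_xyy = 0.000000, Gamma_yxx = 0.000000, Gamma_yxy = 0.000000, Gamma_yyy = 0.000000; k4 = (-0.123314, 0.125000, 0.008184, 0.000000)
  Y <- Y + (h/6)(k1 + 2k2 + 2k3 + k4): x = -0.0498, y = 0.8000, dx/dtau = -0.1233, dy/dtau = 0.1250


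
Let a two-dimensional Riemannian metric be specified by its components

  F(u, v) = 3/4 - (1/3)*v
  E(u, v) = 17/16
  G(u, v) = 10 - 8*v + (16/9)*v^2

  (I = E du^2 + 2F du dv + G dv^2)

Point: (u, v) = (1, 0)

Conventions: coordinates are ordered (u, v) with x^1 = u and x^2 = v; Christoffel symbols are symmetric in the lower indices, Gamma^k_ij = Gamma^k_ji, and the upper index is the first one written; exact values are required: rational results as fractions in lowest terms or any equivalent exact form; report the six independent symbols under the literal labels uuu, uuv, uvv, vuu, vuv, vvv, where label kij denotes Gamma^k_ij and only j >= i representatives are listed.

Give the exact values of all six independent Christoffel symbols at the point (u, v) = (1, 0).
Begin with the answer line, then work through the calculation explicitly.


Answer: Gamma_uuu = 0, Gamma_uuv = 0, Gamma_uvv = -16/483, Gamma_vuu = 0, Gamma_vuv = 0, Gamma_vvv = -64/161

E = 17/16, F = 3/4, G = 10 at the point
E_u = 0, E_v = 0, F_u = 0, F_v = -1/3, G_u = 0, G_v = -8
EG - F^2 = 161/16;  g^inv = (16/161) * [[10, -3/4], [-3/4, 17/16]]
first-kind symbols [ij,l] = (1/2)(d_i g_jl + d_j g_il - d_l g_ij): [uu,u] = E_u/2 = 0, [uu,v] = F_u - E_v/2 = 0, [uv,u] = E_v/2 = 0, [uv,v] = G_u/2 = 0, [vv,u] = F_v - G_u/2 = -1/3, [vv,v] = G_v/2 = -4
Gamma^u_ij = (G*[ij,u] - F*[ij,v])/(EG - F^2), Gamma^v_ij = (E*[ij,v] - F*[ij,u])/(EG - F^2)


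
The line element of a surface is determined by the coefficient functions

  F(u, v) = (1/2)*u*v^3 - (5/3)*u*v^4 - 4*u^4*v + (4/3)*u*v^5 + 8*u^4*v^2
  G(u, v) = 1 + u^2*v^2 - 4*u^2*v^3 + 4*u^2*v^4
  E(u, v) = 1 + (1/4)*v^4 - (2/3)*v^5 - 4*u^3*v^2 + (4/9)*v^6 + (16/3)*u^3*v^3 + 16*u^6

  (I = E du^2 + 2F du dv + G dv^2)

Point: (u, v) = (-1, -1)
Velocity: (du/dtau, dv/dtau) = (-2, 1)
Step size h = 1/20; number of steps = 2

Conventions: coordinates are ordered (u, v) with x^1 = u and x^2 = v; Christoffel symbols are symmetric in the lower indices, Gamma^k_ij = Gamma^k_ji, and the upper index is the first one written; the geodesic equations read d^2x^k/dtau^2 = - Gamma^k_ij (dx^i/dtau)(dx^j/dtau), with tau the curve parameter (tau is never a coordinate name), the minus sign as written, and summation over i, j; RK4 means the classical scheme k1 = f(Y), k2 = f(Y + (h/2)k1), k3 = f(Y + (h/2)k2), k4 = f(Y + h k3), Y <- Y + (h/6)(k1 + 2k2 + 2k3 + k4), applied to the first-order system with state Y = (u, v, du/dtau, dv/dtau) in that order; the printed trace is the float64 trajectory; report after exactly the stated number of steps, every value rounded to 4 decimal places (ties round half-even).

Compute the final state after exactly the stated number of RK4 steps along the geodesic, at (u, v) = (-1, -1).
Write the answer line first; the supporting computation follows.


Answer: u = -1.1738, v = -0.8865, du/dtau = -1.5016, dv/dtau = 1.2428

f(Y) = (du/dtau, dv/dtau, -Gamma^u_ij Y'^i Y'^j, -Gamma^v_ij Y'^i Y'^j) with the Gammas evaluated at the stage position; h = 0.050000; intermediate values shown to 6 dp
step 0: u = -1.0000, v = -1.0000, du/dtau = -2.0000, dv/dtau = 1.0000
step 1:
  k1: at (u, v) = (-1.000000, -1.000000), (du/dtau, dv/dtau) = (-2.000000, 1.000000); Gamma_uuu = -1.689629, Gamma_uuv = -0.422407, Gamma_uvv = -0.704012, Gamma_vuu = -0.981075, Gamma_vuv = -0.245269, Gamma_vvv = -0.408781; k1 = (-2.000000, 1.000000, 5.772899, 3.352006)
  k2: at (u, v) = (-1.050000, -0.975000), (du/dtau, dv/dtau) = (-1.855678, 1.083800); Gamma_uuu = -1.765899, Gamma_uuv = -0.383913, Gamma_uvv = -0.686738, Gamma_vuu = -0.931759, Gamma_vuv = -0.202568, Gamma_vvv = -0.362351; k2 = (-1.855678, 1.083800, 5.343362, 2.819371)
  k3: at (u, v) = (-1.046392, -0.972905), (du/dtau, dv/dtau) = (-1.866416, 1.070484); Gamma_uuu = -1.767772, Gamma_uuv = -0.385595, Gamma_uvv = -0.688658, Gamma_vuu = -0.934981, Gamma_vuv = -0.203942, Gamma_vvv = -0.364233; k3 = (-1.866416, 1.070484, 5.406393, 2.859459)
  k4: at (u, v) = (-1.093321, -0.946476), (du/dtau, dv/dtau) = (-1.729680, 1.142973); Gamma_uuu = -1.830316, Gamma_uuv = -0.349382, Gamma_uvv = -0.667669, Gamma_vuu = -0.877984, Gamma_vuv = -0.167595, Gamma_vvv = -0.320274; k4 = (-1.729680, 1.142973, 4.966721, 2.382487)
  Y <- Y + (h/6)(k1 + 2k2 + 2k3 + k4): u = -1.0931, v = -0.9462, du/dtau = -1.7313, dv/dtau = 1.1424
step 2:
  k1: at (u, v) = (-1.093116, -0.946237), (du/dtau, dv/dtau) = (-1.731341, 1.142435); Gamma_uuu = -1.830659, Gamma_uuv = -0.349433, Gamma_uvv = -0.667786, Gamma_vuu = -0.878124, Gamma_vuv = -0.167615, Gamma_vvv = -0.320321; k1 = (-1.731341, 1.142435, 4.976724, 2.387218)
  k2: at (u, v) = (-1.136399, -0.917676), (du/dtau, dv/dtau) = (-1.606922, 1.202115); Gamma_uuu = -1.881168, Gamma_uuv = -0.315850, Gamma_uvv = -0.644314, Gamma_vuu = -0.817210, Gamma_vuv = -0.137210, Gamma_vvv = -0.279901; k2 = (-1.606922, 1.202115, 4.568378, 1.984577)
  k3: at (u, v) = (-1.133289, -0.916184), (du/dtau, dv/dtau) = (-1.617131, 1.192049); Gamma_uuu = -1.883435, Gamma_uuv = -0.317118, Gamma_uvv = -0.646035, Gamma_vuu = -0.820030, Gamma_vuv = -0.138070, Gamma_vvv = -0.281277; k3 = (-1.617131, 1.192049, 4.620782, 2.011845)
  k4: at (u, v) = (-1.173972, -0.886635), (du/dtau, dv/dtau) = (-1.500301, 1.243027); Gamma_uuu = -1.922427, Gamma_uuv = -0.285818, Gamma_uvv = -0.620429, Gamma_vuu = -0.757114, Gamma_vuv = -0.112564, Gamma_vvv = -0.244345; k4 = (-1.500301, 1.243027, 4.219780, 1.661885)
  Y <- Y + (h/6)(k1 + 2k2 + 2k3 + k4): u = -1.1738, v = -0.8865, du/dtau = -1.5016, dv/dtau = 1.2428


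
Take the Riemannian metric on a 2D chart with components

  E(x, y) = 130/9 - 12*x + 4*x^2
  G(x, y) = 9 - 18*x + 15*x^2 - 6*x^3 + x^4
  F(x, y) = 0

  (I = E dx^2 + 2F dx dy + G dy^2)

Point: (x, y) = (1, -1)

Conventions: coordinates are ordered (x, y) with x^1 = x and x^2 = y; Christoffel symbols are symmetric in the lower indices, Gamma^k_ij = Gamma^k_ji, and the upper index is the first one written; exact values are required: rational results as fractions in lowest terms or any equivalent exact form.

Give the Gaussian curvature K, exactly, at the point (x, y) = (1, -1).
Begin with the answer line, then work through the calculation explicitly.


Answer: K = -441/1682

E = 58/9, F = 0, G = 1, EG - F^2 = 58/9 at the point
E_x = -4, E_y = 0, F_x = 0, F_y = 0, G_x = -2, G_y = 0
E_yy = 0, F_xy = 0, G_xx = 6
Apply the Brioschi formula K = (det M1 - det M2)/(EG - F^2)^2 over the derivative matrices of E, F, G.
M1 = [[-E_yy/2 + F_xy - G_xx/2, E_x/2, F_x - E_y/2], [F_y - G_x/2, E, F], [G_y/2, F, G]] = [[-3, -2, 0], [1, 58/9, 0], [0, 0, 1]]; det M1 = -52/3
M2 = [[0, E_y/2, G_x/2], [E_y/2, E, F], [G_x/2, F, G]] = [[0, 0, -1], [0, 58/9, 0], [-1, 0, 1]]; det M2 = -58/9
det M1 - det M2 = -98/9; K = -98/9 / (58/9)^2 = -441/1682


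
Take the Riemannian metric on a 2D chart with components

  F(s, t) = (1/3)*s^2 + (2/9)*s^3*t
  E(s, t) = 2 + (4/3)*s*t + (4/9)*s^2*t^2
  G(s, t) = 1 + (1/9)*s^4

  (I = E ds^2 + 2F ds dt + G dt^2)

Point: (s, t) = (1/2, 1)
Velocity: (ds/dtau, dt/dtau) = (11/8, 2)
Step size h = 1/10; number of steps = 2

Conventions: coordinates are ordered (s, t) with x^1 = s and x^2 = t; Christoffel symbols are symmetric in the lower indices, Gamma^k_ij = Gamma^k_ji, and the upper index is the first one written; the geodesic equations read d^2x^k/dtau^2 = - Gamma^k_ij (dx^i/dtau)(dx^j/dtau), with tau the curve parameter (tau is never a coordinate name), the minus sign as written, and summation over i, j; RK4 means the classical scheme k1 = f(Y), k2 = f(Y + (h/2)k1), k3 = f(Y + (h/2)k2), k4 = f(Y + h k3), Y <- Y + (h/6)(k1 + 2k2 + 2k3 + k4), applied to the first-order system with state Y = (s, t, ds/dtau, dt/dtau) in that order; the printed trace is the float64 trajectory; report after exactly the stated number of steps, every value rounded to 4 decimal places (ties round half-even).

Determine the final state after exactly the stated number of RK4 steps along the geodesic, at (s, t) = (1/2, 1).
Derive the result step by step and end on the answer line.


f(Y) = (ds/dtau, dt/dtau, -Gamma^s_ij Y'^i Y'^j, -Gamma^t_ij Y'^i Y'^j) with the Gammas evaluated at the stage position; h = 0.100000; intermediate values shown to 6 dp
step 0: s = 0.5000, t = 1.0000, ds/dtau = 1.3750, dt/dtau = 2.0000
step 1:
  k1: at (s, t) = (0.500000, 1.000000), (ds/dtau, dt/dtau) = (1.375000, 2.000000); Gamma_sss = 0.319202, Gamma_sst = 0.159601, Gamma_stt = 0.000000, Gamma_tss = 0.019950, Gamma_tst = 0.009975, Gamma_ttt = 0.000000; k1 = (1.375000, 2.000000, -1.481297, -0.092581)
  k2: at (s, t) = (0.568750, 1.100000), (ds/dtau, dt/dtau) = (1.300935, 1.995371); Gamma_sss = 0.344132, Gamma_sst = 0.177932, Gamma_stt = 0.000000, Gamma_tss = 0.026185, Gamma_tst = 0.013539, Gamma_ttt = 0.000000; k2 = (1.300935, 1.995371, -1.506190, -0.114606)
  k3: at (s, t) = (0.565047, 1.099769), (ds/dtau, dt/dtau) = (1.299690, 1.994270); Gamma_sss = 0.344319, Gamma_sst = 0.176906, Gamma_stt = 0.000000, Gamma_tss = 0.025910, Gamma_tst = 0.013312, Gamma_ttt = 0.000000; k3 = (1.299690, 1.994270, -1.498681, -0.112777)
  k4: at (s, t) = (0.629969, 1.199427), (ds/dtau, dt/dtau) = (1.225132, 1.988722); Gamma_sss = 0.366733, Gamma_sst = 0.192617, Gamma_stt = 0.000000, Gamma_tss = 0.032262, Gamma_tst = 0.016945, Gamma_ttt = 0.000000; k4 = (1.225132, 1.988722, -1.489050, -0.130995)
  Y <- Y + (h/6)(k1 + 2k2 + 2k3 + k4): s = 0.6300, t = 1.1995, ds/dtau = 1.2253, dt/dtau = 1.9887
step 2:
  k1: at (s, t) = (0.630023, 1.199467), (ds/dtau, dt/dtau) = (1.225332, 1.988694); Gamma_sss = 0.366739, Gamma_sst = 0.192630, Gamma_stt = 0.000000, Gamma_tss = 0.032267, Gamma_tst = 0.016948, Gamma_ttt = 0.000000; k1 = (1.225332, 1.988694, -1.489443, -0.131047)
  k2: at (s, t) = (0.691290, 1.298901), (ds/dtau, dt/dtau) = (1.150860, 1.982142); Gamma_sss = 0.386573, Gamma_sst = 0.205738, Gamma_stt = 0.000000, Gamma_tss = 0.038520, Gamma_tst = 0.020501, Gamma_ttt = 0.000000; k2 = (1.150860, 1.982142, -1.450655, -0.144551)
  k3: at (s, t) = (0.687566, 1.298574), (ds/dtau, dt/dtau) = (1.152799, 1.981467); Gamma_sss = 0.386883, Gamma_sst = 0.204846, Gamma_stt = 0.000000, Gamma_tss = 0.038217, Gamma_tst = 0.020235, Gamma_ttt = 0.000000; k3 = (1.152799, 1.981467, -1.449978, -0.143233)
  k4: at (s, t) = (0.745303, 1.397613), (ds/dtau, dt/dtau) = (1.080334, 1.974371); Gamma_sss = 0.404256, Gamma_sst = 0.215577, Gamma_stt = 0.000000, Gamma_tss = 0.044175, Gamma_tst = 0.023557, Gamma_ttt = 0.000000; k4 = (1.080334, 1.974371, -1.391459, -0.152052)
  Y <- Y + (h/6)(k1 + 2k2 + 2k3 + k4): s = 0.7452, t = 1.3976, ds/dtau = 1.0806, dt/dtau = 1.9744

Answer: s = 0.7452, t = 1.3976, ds/dtau = 1.0806, dt/dtau = 1.9744


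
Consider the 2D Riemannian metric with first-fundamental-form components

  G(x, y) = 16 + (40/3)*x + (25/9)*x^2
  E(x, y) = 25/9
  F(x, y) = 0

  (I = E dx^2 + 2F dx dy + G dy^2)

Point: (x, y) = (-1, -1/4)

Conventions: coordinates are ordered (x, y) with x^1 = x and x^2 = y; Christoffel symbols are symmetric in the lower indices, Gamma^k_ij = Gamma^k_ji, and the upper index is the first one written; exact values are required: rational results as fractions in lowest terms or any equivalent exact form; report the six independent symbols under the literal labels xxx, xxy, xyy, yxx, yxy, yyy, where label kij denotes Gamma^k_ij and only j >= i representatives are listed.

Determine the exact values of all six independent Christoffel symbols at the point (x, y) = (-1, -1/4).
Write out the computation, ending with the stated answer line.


E = 25/9, F = 0, G = 49/9 at the point
E_x = 0, E_y = 0, F_x = 0, F_y = 0, G_x = 70/9, G_y = 0
EG - F^2 = 1225/81;  g^inv = (81/1225) * [[49/9, 0], [0, 25/9]]
first-kind symbols [ij,l] = (1/2)(d_i g_jl + d_j g_il - d_l g_ij): [xx,x] = E_x/2 = 0, [xx,y] = F_x - E_y/2 = 0, [xy,x] = E_y/2 = 0, [xy,y] = G_x/2 = 35/9, [yy,x] = F_y - G_x/2 = -35/9, [yy,y] = G_y/2 = 0
Gamma^x_ij = (G*[ij,x] - F*[ij,y])/(EG - F^2), Gamma^y_ij = (E*[ij,y] - F*[ij,x])/(EG - F^2)

Answer: Gamma_xxx = 0, Gamma_xxy = 0, Gamma_xyy = -7/5, Gamma_yxx = 0, Gamma_yxy = 5/7, Gamma_yyy = 0


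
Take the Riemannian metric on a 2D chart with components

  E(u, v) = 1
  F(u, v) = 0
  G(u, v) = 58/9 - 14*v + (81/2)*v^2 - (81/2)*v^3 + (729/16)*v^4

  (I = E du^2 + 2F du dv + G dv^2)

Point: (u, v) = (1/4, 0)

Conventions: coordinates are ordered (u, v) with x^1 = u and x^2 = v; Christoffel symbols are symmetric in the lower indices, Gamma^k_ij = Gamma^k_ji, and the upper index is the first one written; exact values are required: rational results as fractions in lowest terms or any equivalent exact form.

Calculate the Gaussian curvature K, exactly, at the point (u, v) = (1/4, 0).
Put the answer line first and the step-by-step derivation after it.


Answer: K = 0

E = 1, F = 0, G = 58/9, EG - F^2 = 58/9 at the point
E_u = 0, E_v = 0, F_u = 0, F_v = 0, G_u = 0, G_v = -14
E_vv = 0, F_uv = 0, G_uu = 0
Evaluate Brioschi's two determinant matrices M1, M2 and divide by (EG - F^2)^2.
M1 = [[-E_vv/2 + F_uv - G_uu/2, E_u/2, F_u - E_v/2], [F_v - G_u/2, E, F], [G_v/2, F, G]] = [[0, 0, 0], [0, 1, 0], [-7, 0, 58/9]]; det M1 = 0
M2 = [[0, E_v/2, G_u/2], [E_v/2, E, F], [G_u/2, F, G]] = [[0, 0, 0], [0, 1, 0], [0, 0, 58/9]]; det M2 = 0
det M1 - det M2 = 0; K = 0 / (58/9)^2 = 0


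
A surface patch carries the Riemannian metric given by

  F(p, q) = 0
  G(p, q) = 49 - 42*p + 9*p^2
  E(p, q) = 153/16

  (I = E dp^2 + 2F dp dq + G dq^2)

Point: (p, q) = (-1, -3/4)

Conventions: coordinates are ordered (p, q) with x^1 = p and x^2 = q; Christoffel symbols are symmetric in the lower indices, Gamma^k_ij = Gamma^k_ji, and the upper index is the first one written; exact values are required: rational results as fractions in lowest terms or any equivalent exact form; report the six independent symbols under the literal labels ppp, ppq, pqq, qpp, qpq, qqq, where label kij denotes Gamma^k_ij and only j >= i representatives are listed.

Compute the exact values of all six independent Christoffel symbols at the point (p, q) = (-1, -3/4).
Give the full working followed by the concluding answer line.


E = 153/16, F = 0, G = 100 at the point
E_p = 0, E_q = 0, F_p = 0, F_q = 0, G_p = -60, G_q = 0
EG - F^2 = 3825/4;  g^inv = (4/3825) * [[100, 0], [0, 153/16]]
first-kind symbols [ij,l] = (1/2)(d_i g_jl + d_j g_il - d_l g_ij): [pp,p] = E_p/2 = 0, [pp,q] = F_p - E_q/2 = 0, [pq,p] = E_q/2 = 0, [pq,q] = G_p/2 = -30, [qq,p] = F_q - G_p/2 = 30, [qq,q] = G_q/2 = 0
Gamma^p_ij = (G*[ij,p] - F*[ij,q])/(EG - F^2), Gamma^q_ij = (E*[ij,q] - F*[ij,p])/(EG - F^2)

Answer: Gamma_ppp = 0, Gamma_ppq = 0, Gamma_pqq = 160/51, Gamma_qpp = 0, Gamma_qpq = -3/10, Gamma_qqq = 0


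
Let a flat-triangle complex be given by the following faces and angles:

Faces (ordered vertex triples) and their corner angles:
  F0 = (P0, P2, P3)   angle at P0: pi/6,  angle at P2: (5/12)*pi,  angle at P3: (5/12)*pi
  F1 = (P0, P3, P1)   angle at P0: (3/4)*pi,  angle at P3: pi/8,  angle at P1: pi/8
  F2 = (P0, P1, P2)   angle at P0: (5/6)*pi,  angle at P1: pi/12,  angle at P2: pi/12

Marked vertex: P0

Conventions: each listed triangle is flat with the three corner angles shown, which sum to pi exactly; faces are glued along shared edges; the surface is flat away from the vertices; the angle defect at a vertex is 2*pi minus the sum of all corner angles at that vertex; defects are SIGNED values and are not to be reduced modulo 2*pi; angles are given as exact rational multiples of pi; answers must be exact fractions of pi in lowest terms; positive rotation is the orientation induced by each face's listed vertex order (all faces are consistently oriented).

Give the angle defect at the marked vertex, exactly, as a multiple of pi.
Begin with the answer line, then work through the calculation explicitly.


Answer: defect(P0) = pi/4

Sum of corner angles at P0: (7/4)*pi
defect = 2*pi - (7/4)*pi


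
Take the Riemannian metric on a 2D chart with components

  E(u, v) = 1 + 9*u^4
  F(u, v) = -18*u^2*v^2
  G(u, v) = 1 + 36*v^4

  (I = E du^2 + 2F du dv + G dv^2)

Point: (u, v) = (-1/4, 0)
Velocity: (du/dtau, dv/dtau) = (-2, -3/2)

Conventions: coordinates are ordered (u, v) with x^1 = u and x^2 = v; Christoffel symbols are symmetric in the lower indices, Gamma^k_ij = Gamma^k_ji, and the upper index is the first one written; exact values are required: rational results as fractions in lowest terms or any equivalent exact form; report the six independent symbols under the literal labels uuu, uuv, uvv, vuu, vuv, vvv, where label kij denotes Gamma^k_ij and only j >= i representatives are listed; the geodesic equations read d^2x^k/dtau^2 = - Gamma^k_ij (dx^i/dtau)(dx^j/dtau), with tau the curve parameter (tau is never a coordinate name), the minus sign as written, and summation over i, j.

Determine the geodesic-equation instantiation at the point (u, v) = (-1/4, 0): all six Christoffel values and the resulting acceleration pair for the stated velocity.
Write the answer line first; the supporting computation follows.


Answer: Gamma_uuu = -72/265, Gamma_uuv = 0, Gamma_uvv = 0, Gamma_vuu = 0, Gamma_vuv = 0, Gamma_vvv = 0; accelerations (d^2u/dtau^2, d^2v/dtau^2) = (288/265, 0)

E = 265/256, F = 0, G = 1 at the point
E_u = -9/16, E_v = 0, F_u = 0, F_v = 0, G_u = 0, G_v = 0
EG - F^2 = 265/256;  g^inv = (256/265) * [[1, 0], [0, 265/256]]
first-kind symbols [ij,l] = (1/2)(d_i g_jl + d_j g_il - d_l g_ij): [uu,u] = E_u/2 = -9/32, [uu,v] = F_u - E_v/2 = 0, [uv,u] = E_v/2 = 0, [uv,v] = G_u/2 = 0, [vv,u] = F_v - G_u/2 = 0, [vv,v] = G_v/2 = 0
Gamma^u_ij = (G*[ij,u] - F*[ij,v])/(EG - F^2), Gamma^v_ij = (E*[ij,v] - F*[ij,u])/(EG - F^2)
Gamma_uuu = -72/265, Gamma_uuv = 0, Gamma_uvv = 0, Gamma_vuu = 0, Gamma_vuv = 0, Gamma_vvv = 0
d^2u/dtau^2 = -(Gamma_uuu*(-2)^2 + 2*Gamma_uuv*(-2)*(-3/2) + Gamma_uvv*(-3/2)^2) = 288/265
d^2v/dtau^2 = -(Gamma_vuu*(-2)^2 + 2*Gamma_vuv*(-2)*(-3/2) + Gamma_vvv*(-3/2)^2) = 0


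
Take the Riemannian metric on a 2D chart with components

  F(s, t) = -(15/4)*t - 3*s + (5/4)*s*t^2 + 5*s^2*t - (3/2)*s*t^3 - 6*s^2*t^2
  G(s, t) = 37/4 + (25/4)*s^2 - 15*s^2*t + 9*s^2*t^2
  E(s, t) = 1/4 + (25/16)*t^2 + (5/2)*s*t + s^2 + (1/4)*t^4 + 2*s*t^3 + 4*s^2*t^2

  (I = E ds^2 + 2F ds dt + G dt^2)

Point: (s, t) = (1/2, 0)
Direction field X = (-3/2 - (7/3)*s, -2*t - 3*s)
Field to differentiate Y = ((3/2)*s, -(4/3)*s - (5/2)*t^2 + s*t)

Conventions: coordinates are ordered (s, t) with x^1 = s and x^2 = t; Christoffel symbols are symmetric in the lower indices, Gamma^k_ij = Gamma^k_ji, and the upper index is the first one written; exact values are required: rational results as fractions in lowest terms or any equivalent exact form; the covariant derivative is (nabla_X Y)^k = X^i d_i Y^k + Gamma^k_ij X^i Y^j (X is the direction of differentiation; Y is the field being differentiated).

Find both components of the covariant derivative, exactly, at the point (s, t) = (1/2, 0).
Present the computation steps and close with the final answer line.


E = 1/2, F = -3/2, G = 173/16 at the point
E_s = 1, E_t = 5/4, F_s = -3, F_t = -5/2, G_s = 25/4, G_t = -15/4
EG - F^2 = 101/32;  g^inv = (32/101) * [[173/16, 3/2], [3/2, 1/2]]
first-kind symbols [ij,l] = (1/2)(d_i g_jl + d_j g_il - d_l g_ij): [ss,s] = E_s/2 = 1/2, [ss,t] = F_s - E_t/2 = -29/8, [st,s] = E_t/2 = 5/8, [st,t] = G_s/2 = 25/8, [tt,s] = F_t - G_s/2 = -45/8, [tt,t] = G_t/2 = -15/8
Gamma^s_ij = (G*[ij,s] - F*[ij,t])/(EG - F^2), Gamma^t_ij = (E*[ij,t] - F*[ij,s])/(EG - F^2)
Gamma_sss = -1/101, Gamma_sst = 1465/404, Gamma_stt = -8145/404, Gamma_tss = -34/101, Gamma_tst = 80/101, Gamma_ttt = -300/101
X = (-8/3, -3/2), Y = (3/4, -2/3) at the point

Answer: (nabla_X Y)^s = -633361/29088, (nabla_X Y)^t = 1243/1212
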